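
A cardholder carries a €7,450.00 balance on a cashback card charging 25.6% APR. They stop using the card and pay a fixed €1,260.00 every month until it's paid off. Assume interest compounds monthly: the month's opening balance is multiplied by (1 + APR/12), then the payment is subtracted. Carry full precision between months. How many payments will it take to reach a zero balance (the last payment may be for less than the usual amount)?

7 payments

Monthly rate r = 25.6%/12 = 2.13333% = 0.0213333.
Recurrence: B ← B·(1+r) − €1,260.00.
Month 1: interest €158.93; balance after payment €6,348.93.
Month 2: interest €135.44; balance after payment €5,224.38.
Closed form: n = −ln(1 − rB₀/P)/ln(1+r) = −ln(0.87386)/ln(1.02133) ≈ 6.387, so the balance reaches zero during payment 7.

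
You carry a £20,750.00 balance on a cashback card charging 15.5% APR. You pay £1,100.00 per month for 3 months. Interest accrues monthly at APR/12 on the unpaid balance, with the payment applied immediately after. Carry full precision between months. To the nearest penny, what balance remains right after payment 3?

Monthly rate r = 15.5%/12 = 1.29167% = 0.0129167.
Each month: B ← B·(1+r) − £1,100.00.
Month 1: interest £268.02; balance after payment £19,918.02.
Month 2: interest £257.27; balance after payment £19,075.30.
Month 3: interest £246.39; balance after payment £18,221.68.

£18,221.68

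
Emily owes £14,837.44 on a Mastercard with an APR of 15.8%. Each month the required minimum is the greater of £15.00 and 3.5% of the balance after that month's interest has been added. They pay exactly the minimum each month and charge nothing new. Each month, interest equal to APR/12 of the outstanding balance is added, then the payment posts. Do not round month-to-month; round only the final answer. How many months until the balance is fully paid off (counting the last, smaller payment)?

Monthly rate r = 15.8%/12 = 1.31667% = 0.0131667.
While 3.5% of the post-interest balance exceeds £15.00, each month B ← (B·(1+r))·(1 − 0.035), i.e. B shrinks by the factor (1+r)·0.965 = 0.97771.
This holds for months 1–158. Entering month 159 the balance is £420.97; 3.5% of the post-interest balance is now below £15.00, so the flat £15.00 minimum applies from here.
From month 159 a fixed £15.00 at rate r clears £420.97 in 36 more payments. Total: 158 + 36 = 194 months.

194 months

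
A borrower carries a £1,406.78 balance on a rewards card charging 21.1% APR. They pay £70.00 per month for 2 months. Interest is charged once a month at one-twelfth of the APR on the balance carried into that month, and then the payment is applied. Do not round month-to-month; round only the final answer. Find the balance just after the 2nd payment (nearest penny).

£1,315.46

Monthly rate r = 21.1%/12 = 1.75833% = 0.0175833.
Each month: B ← B·(1+r) − £70.00.
Month 1: interest £24.74; balance after payment £1,361.52.
Month 2: interest £23.94; balance after payment £1,315.46.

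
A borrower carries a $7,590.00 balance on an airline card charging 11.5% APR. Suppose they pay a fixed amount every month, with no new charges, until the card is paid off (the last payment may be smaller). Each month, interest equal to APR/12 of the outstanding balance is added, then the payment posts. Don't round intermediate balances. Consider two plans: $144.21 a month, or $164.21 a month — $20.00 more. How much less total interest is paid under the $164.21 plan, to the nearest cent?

$539.82

Monthly rate r = 11.5%/12 = 0.958333% = 0.00958333.
At $144.21/mo: n = ⌈−ln(1 − rB₀/P)/ln(1+r)⌉ = 74 payments (last $86.43); total interest = total paid − $7,590.00 = $3,023.76.
At $164.21/mo: 62 payments (last $57.13); total interest $2,483.94.
Interest saved = $3,023.76 − $2,483.94 = $539.82.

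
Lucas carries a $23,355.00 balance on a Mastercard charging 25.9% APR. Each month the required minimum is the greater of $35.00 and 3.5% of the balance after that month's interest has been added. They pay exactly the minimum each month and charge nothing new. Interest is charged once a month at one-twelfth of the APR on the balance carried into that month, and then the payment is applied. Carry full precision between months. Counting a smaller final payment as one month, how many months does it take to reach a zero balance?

266 months

Monthly rate r = 25.9%/12 = 2.15833% = 0.0215833.
While 3.5% of the post-interest balance exceeds $35.00, each month B ← (B·(1+r))·(1 − 0.035), i.e. B shrinks by the factor (1+r)·0.965 = 0.98583.
This holds for months 1–223. Entering month 224 the balance is $968.34; 3.5% of the post-interest balance is now below $35.00, so the flat $35.00 minimum applies from here.
From month 224 a fixed $35.00 at rate r clears $968.34 in 43 more payments. Total: 223 + 43 = 266 months.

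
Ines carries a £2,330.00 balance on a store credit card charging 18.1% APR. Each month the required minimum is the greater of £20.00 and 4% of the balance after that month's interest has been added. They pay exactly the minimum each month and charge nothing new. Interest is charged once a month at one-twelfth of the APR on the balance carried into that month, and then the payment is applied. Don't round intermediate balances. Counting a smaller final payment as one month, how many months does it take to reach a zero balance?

92 months

Monthly rate r = 18.1%/12 = 1.50833% = 0.0150833.
While 4% of the post-interest balance exceeds £20.00, each month B ← (B·(1+r))·(1 − 0.04), i.e. B shrinks by the factor (1+r)·0.96 = 0.97448.
This holds for months 1–61. Entering month 62 the balance is £481.40; 4% of the post-interest balance is now below £20.00, so the flat £20.00 minimum applies from here.
From month 62 a fixed £20.00 at rate r clears £481.40 in 31 more payments. Total: 61 + 31 = 92 months.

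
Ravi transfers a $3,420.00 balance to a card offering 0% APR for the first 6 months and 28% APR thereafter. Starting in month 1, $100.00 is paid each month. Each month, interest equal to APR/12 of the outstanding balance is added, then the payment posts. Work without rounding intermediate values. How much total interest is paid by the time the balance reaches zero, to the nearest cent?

Promo months 1–6 at r₀ = 0%/12 = 0; months 7+ at r₁ = 28%/12 = 0.0233333.
After month 6 (no interest yet): B = $3,420.00 − 6·$100.00 = $2,820.00.
Then at r₁ with $100.00/mo: n₂ = −ln(1 − r₁·B/P)/ln(1+r₁) ≈ 46.52 → 47 more payments.
Total paid = 52·$100.00 + $52.06 = $5,252.06; interest = $5,252.06 − $3,420.00 = $1,832.06.

$1,832.06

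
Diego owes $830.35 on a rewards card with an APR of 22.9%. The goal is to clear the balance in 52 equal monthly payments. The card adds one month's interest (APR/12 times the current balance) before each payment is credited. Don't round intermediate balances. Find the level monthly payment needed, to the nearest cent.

$25.32

Monthly rate r = 22.9%/12 = 1.90833% = 0.0190833.
Level-payment amortization: P = B₀·r / (1 − (1+r)^(−n)) = 830.35·0.0190833 / (1 − 1.01908^(−52)).
Denominator 1 − (1+r)^(−52) = 0.625807004.
P = 15.8458 / 0.625807004 ≈ 25.32.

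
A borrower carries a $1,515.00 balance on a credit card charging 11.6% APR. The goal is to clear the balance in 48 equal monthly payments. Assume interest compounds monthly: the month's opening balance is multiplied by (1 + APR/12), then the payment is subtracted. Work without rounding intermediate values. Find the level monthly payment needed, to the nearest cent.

$39.60

Monthly rate r = 11.6%/12 = 0.966667% = 0.00966667.
Level-payment amortization: P = B₀·r / (1 − (1+r)^(−n)) = 1515.00·0.00966667 / (1 − 1.00967^(−48)).
Denominator 1 − (1+r)^(−48) = 0.369833798.
P = 14.645 / 0.369833798 ≈ 39.60.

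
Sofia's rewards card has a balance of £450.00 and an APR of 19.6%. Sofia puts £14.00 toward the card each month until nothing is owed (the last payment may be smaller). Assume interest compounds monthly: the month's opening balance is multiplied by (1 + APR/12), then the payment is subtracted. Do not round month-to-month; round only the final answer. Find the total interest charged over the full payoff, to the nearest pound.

£193

Monthly rate r = 19.6%/12 = 1.63333% = 0.0163333.
Payoff takes n = ⌈−ln(1 − rB₀/P)/ln(1+r)⌉ = ⌈45.949⌉ = 46 payments; the last is £13.29.
Total paid = 45·£14.00 + £13.29 = £643.29.
Total interest = total paid − principal = £643.29 − £450.00 = £193.29.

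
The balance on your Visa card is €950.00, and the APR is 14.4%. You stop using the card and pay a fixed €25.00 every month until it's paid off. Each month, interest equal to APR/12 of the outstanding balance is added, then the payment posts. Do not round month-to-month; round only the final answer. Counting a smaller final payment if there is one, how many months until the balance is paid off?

52 payments

Monthly rate r = 14.4%/12 = 1.2% = 0.012.
Recurrence: B ← B·(1+r) − €25.00.
Month 1: interest €11.40; balance after payment €936.40.
Month 2: interest €11.24; balance after payment €922.64.
Closed form: n = −ln(1 − rB₀/P)/ln(1+r) = −ln(0.544)/ln(1.012) ≈ 51.038, so the balance reaches zero during payment 52.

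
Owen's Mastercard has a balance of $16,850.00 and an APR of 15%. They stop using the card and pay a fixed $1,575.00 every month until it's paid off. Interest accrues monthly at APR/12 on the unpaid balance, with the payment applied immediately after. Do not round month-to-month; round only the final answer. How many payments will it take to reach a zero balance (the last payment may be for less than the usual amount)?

12 months

Monthly rate r = 15%/12 = 1.25% = 0.0125.
Recurrence: B ← B·(1+r) − $1,575.00.
Month 1: interest $210.62; balance after payment $15,485.62.
Month 2: interest $193.57; balance after payment $14,104.20.
Closed form: n = −ln(1 − rB₀/P)/ln(1+r) = −ln(0.86627)/ln(1.0125) ≈ 11.556, so the balance reaches zero during payment 12.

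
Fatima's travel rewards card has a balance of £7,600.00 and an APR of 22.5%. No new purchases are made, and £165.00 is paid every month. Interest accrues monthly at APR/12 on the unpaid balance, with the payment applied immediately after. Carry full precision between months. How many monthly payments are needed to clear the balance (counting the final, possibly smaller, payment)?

108 payments

Monthly rate r = 22.5%/12 = 1.875% = 0.01875.
Recurrence: B ← B·(1+r) − £165.00.
Month 1: interest £142.50; balance after payment £7,577.50.
Month 2: interest £142.08; balance after payment £7,554.58.
Closed form: n = −ln(1 − rB₀/P)/ln(1+r) = −ln(0.13636)/ln(1.01875) ≈ 107.256, so the balance reaches zero during payment 108.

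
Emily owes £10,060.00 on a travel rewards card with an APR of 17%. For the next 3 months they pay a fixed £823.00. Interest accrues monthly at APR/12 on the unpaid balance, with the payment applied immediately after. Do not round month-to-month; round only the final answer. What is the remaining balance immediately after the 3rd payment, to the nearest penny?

£7,989.49

Monthly rate r = 17%/12 = 1.41667% = 0.0141667.
Each month: B ← B·(1+r) − £823.00.
Month 1: interest £142.52; balance after payment £9,379.52.
Month 2: interest £132.88; balance after payment £8,689.39.
Month 3: interest £123.10; balance after payment £7,989.49.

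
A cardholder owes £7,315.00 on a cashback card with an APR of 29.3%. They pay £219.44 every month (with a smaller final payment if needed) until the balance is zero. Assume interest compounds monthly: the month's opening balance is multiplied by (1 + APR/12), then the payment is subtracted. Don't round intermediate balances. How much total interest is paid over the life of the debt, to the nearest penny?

Monthly rate r = 29.3%/12 = 2.44167% = 0.0244167.
Payoff takes n = ⌈−ln(1 − rB₀/P)/ln(1+r)⌉ = ⌈69.709⌉ = 70 payments; the last is £156.10.
Total paid = 69·£219.44 + £156.10 = £15,297.46.
Total interest = total paid − principal = £15,297.46 − £7,315.00 = £7,982.46.

£7,982.46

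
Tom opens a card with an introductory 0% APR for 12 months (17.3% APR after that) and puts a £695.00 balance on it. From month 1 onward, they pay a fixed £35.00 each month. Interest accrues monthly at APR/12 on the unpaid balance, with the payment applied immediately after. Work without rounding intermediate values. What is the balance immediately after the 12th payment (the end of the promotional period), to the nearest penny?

Promo months 1–12 at r₀ = 0%/12 = 0; months 13+ at r₁ = 17.3%/12 = 0.0144167.
After month 12 (no interest yet): B = £695.00 − 12·£35.00 = £275.00.

£275.00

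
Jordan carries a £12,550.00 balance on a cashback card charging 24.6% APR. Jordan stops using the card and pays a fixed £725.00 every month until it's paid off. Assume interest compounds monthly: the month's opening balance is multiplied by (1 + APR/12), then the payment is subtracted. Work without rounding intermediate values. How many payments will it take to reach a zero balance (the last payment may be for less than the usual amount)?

22 payments

Monthly rate r = 24.6%/12 = 2.05% = 0.0205.
Recurrence: B ← B·(1+r) − £725.00.
Month 1: interest £257.28; balance after payment £12,082.27.
Month 2: interest £247.69; balance after payment £11,604.96.
Closed form: n = −ln(1 − rB₀/P)/ln(1+r) = −ln(0.64514)/ln(1.0205) ≈ 21.598, so the balance reaches zero during payment 22.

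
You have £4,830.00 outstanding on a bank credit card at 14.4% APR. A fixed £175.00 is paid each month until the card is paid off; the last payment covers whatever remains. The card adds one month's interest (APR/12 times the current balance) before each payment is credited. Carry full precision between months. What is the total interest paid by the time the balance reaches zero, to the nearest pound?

Monthly rate r = 14.4%/12 = 1.2% = 0.012.
Payoff takes n = ⌈−ln(1 − rB₀/P)/ln(1+r)⌉ = ⌈33.723⌉ = 34 payments; the last is £126.78.
Total paid = 33·£175.00 + £126.78 = £5,901.78.
Total interest = total paid − principal = £5,901.78 − £4,830.00 = £1,071.78.

£1,072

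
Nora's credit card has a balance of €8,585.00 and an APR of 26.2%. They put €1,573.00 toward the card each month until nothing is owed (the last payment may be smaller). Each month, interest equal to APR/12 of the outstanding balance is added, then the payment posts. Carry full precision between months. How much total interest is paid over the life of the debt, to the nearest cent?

Monthly rate r = 26.2%/12 = 2.18333% = 0.0218333.
Payoff takes n = ⌈−ln(1 − rB₀/P)/ln(1+r)⌉ = ⌈5.874⌉ = 6 payments; the last is €1,377.44.
Total paid = 5·€1,573.00 + €1,377.44 = €9,242.44.
Total interest = total paid − principal = €9,242.44 − €8,585.00 = €657.44.

€657.44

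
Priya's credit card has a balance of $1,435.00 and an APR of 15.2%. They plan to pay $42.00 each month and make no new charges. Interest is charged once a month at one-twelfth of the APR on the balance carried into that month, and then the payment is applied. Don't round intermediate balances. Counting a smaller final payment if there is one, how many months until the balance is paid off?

46 payments

Monthly rate r = 15.2%/12 = 1.26667% = 0.0126667.
Recurrence: B ← B·(1+r) − $42.00.
Month 1: interest $18.18; balance after payment $1,411.18.
Month 2: interest $17.87; balance after payment $1,387.05.
Closed form: n = −ln(1 − rB₀/P)/ln(1+r) = −ln(0.56722)/ln(1.01267) ≈ 45.046, so the balance reaches zero during payment 46.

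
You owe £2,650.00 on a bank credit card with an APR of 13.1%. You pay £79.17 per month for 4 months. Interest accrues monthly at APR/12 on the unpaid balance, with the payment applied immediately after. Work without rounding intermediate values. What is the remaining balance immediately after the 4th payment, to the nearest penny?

Monthly rate r = 13.1%/12 = 1.09167% = 0.0109167.
Each month: B ← B·(1+r) − £79.17.
Month 1: interest £28.93; balance after payment £2,599.76.
Month 2: interest £28.38; balance after payment £2,548.97.
Month 3: interest £27.83; balance after payment £2,497.63.
Month 4: interest £27.27; balance after payment £2,445.72.

£2,445.72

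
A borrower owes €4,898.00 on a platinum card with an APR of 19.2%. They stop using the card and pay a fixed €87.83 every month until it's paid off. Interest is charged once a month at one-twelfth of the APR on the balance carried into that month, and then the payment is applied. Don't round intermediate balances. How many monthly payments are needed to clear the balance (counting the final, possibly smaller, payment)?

Monthly rate r = 19.2%/12 = 1.6% = 0.016.
Recurrence: B ← B·(1+r) − €87.83.
Month 1: interest €78.37; balance after payment €4,888.54.
Month 2: interest €78.22; balance after payment €4,878.92.
Closed form: n = −ln(1 − rB₀/P)/ln(1+r) = −ln(0.10773)/ln(1.016) ≈ 140.369, so the balance reaches zero during payment 141.

141 months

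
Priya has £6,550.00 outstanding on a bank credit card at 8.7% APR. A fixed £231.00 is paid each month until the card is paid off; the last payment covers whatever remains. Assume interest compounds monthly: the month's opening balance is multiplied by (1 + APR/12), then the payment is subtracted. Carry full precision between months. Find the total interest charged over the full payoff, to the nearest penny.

Monthly rate r = 8.7%/12 = 0.725% = 0.00725.
Payoff takes n = ⌈−ln(1 − rB₀/P)/ln(1+r)⌉ = ⌈31.858⌉ = 32 payments; the last is £198.23.
Total paid = 31·£231.00 + £198.23 = £7,359.23.
Total interest = total paid − principal = £7,359.23 − £6,550.00 = £809.23.

£809.23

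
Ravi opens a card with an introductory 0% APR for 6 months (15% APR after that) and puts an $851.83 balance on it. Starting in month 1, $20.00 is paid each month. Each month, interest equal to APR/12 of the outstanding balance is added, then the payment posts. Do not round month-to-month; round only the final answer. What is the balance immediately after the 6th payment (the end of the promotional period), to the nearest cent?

Promo months 1–6 at r₀ = 0%/12 = 0; months 7+ at r₁ = 15%/12 = 0.0125.
After month 6 (no interest yet): B = $851.83 − 6·$20.00 = $731.83.

$731.83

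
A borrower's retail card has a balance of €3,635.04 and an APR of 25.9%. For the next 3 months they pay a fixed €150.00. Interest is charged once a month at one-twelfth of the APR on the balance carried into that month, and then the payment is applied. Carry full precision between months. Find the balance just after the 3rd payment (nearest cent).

Monthly rate r = 25.9%/12 = 2.15833% = 0.0215833.
Each month: B ← B·(1+r) − €150.00.
Month 1: interest €78.46; balance after payment €3,563.50.
Month 2: interest €76.91; balance after payment €3,490.41.
Month 3: interest €75.33; balance after payment €3,415.74.

€3,415.74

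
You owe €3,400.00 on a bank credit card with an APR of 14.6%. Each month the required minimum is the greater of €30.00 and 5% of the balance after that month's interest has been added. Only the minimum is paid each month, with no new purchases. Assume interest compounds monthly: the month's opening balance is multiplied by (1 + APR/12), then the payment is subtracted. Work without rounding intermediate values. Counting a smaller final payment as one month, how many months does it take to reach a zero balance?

68 months

Monthly rate r = 14.6%/12 = 1.21667% = 0.0121667.
While 5% of the post-interest balance exceeds €30.00, each month B ← (B·(1+r))·(1 − 0.05), i.e. B shrinks by the factor (1+r)·0.95 = 0.96156.
This holds for months 1–45. Entering month 46 the balance is €582.62; 5% of the post-interest balance is now below €30.00, so the flat €30.00 minimum applies from here.
From month 46 a fixed €30.00 at rate r clears €582.62 in 23 more payments. Total: 45 + 23 = 68 months.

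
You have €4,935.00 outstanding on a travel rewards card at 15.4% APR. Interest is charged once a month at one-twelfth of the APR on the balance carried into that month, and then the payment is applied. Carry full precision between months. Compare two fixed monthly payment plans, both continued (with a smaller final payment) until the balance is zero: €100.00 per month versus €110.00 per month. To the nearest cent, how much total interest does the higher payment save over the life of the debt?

Monthly rate r = 15.4%/12 = 1.28333% = 0.0128333.
At €100.00/mo: n = ⌈−ln(1 − rB₀/P)/ln(1+r)⌉ = 79 payments (last €67.96); total interest = total paid − €4,935.00 = €2,932.96.
At €110.00/mo: 68 payments (last €26.61); total interest €2,461.61.
Interest saved = €2,932.96 − €2,461.61 = €471.35.

€471.35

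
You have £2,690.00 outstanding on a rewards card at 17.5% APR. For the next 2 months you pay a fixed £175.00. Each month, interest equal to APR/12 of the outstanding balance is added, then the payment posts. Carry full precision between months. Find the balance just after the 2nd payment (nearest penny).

£2,416.48

Monthly rate r = 17.5%/12 = 1.45833% = 0.0145833.
Each month: B ← B·(1+r) − £175.00.
Month 1: interest £39.23; balance after payment £2,554.23.
Month 2: interest £37.25; balance after payment £2,416.48.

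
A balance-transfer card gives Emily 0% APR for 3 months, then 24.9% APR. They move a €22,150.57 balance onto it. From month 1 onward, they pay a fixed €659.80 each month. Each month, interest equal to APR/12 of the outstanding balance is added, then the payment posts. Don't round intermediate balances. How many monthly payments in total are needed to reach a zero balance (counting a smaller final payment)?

52 payments

Promo months 1–3 at r₀ = 0%/12 = 0; months 4+ at r₁ = 24.9%/12 = 0.02075.
After month 3 (no interest yet): B = €22,150.57 − 3·€659.80 = €20,171.17.
Then at r₁ with €659.80/mo: n₂ = −ln(1 − r₁·B/P)/ln(1+r₁) ≈ 48.99 → 49 more payments.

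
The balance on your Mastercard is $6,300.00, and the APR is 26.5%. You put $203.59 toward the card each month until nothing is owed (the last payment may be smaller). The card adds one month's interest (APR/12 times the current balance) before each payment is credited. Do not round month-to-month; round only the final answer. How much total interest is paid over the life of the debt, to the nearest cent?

Monthly rate r = 26.5%/12 = 2.20833% = 0.0220833.
Payoff takes n = ⌈−ln(1 − rB₀/P)/ln(1+r)⌉ = ⌈52.648⌉ = 53 payments; the last is $132.38.
Total paid = 52·$203.59 + $132.38 = $10,719.06.
Total interest = total paid − principal = $10,719.06 − $6,300.00 = $4,419.06.

$4,419.06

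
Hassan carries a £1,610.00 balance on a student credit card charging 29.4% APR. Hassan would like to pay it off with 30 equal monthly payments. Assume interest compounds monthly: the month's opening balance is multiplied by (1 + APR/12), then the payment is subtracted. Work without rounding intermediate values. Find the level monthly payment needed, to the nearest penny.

Monthly rate r = 29.4%/12 = 2.45% = 0.0245.
Level-payment amortization: P = B₀·r / (1 − (1+r)^(−n)) = 1610.00·0.0245 / (1 − 1.0245^(−30)).
Denominator 1 − (1+r)^(−30) = 0.516227566.
P = 39.445 / 0.516227566 ≈ 76.41.

£76.41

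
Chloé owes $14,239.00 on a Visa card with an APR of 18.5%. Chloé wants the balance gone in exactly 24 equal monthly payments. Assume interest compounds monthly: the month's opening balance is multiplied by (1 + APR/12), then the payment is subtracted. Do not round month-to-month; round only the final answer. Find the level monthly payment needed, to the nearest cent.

Monthly rate r = 18.5%/12 = 1.54167% = 0.0154167.
Level-payment amortization: P = B₀·r / (1 − (1+r)^(−n)) = 14239.00·0.0154167 / (1 − 1.01542^(−24)).
Denominator 1 − (1+r)^(−24) = 0.307312899.
P = 219.518 / 0.307312899 ≈ 714.31.

$714.31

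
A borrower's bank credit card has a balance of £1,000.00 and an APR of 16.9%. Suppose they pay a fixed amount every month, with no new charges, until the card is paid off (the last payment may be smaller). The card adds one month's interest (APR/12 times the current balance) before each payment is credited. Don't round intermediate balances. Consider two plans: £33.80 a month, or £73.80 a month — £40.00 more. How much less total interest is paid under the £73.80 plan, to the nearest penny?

Monthly rate r = 16.9%/12 = 1.40833% = 0.0140833.
At £33.80/mo: n = ⌈−ln(1 − rB₀/P)/ln(1+r)⌉ = 39 payments (last £18.34); total interest = total paid − £1,000.00 = £302.74.
At £73.80/mo: 16 payments (last £10.47); total interest £117.47.
Interest saved = £302.74 − £117.47 = £185.27.

£185.27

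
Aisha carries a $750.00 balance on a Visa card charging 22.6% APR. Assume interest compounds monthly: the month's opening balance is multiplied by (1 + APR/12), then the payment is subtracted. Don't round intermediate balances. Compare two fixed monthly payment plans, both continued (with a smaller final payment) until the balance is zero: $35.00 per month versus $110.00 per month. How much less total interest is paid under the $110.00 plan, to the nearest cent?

$159.01

Monthly rate r = 22.6%/12 = 1.88333% = 0.0188333.
At $35.00/mo: n = ⌈−ln(1 − rB₀/P)/ln(1+r)⌉ = 28 payments (last $24.50); total interest = total paid − $750.00 = $219.50.
At $110.00/mo: 8 payments (last $40.49); total interest $60.49.
Interest saved = $219.50 − $60.49 = $159.01.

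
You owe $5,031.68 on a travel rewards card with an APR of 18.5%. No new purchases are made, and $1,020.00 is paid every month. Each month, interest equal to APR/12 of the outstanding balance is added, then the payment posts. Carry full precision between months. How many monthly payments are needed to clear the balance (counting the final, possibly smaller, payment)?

Monthly rate r = 18.5%/12 = 1.54167% = 0.0154167.
Recurrence: B ← B·(1+r) − $1,020.00.
Month 1: interest $77.57; balance after payment $4,089.25.
Month 2: interest $63.04; balance after payment $3,132.29.
Month 3: interest $48.29; balance after payment $2,160.58.
Month 4: interest $33.31; balance after payment $1,173.89.
Month 5: interest $18.10; balance after payment $171.99.
Month 6: interest $2.65; balance after payment $0.00.

6 months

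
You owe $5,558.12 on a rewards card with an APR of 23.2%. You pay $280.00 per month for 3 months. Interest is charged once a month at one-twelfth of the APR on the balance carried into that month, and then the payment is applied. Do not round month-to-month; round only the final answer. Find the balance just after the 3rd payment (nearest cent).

Monthly rate r = 23.2%/12 = 1.93333% = 0.0193333.
Each month: B ← B·(1+r) − $280.00.
Month 1: interest $107.46; balance after payment $5,385.58.
Month 2: interest $104.12; balance after payment $5,209.70.
Month 3: interest $100.72; balance after payment $5,030.42.

$5,030.42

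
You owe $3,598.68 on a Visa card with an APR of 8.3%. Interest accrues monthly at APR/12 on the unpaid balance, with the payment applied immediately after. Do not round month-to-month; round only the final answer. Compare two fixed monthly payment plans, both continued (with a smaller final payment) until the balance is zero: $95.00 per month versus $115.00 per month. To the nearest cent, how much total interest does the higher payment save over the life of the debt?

$117.96

Monthly rate r = 8.3%/12 = 0.691667% = 0.00691667.
At $95.00/mo: n = ⌈−ln(1 − rB₀/P)/ln(1+r)⌉ = 45 payments (last $7.44); total interest = total paid − $3,598.68 = $588.76.
At $115.00/mo: 36 payments (last $44.48); total interest $470.80.
Interest saved = $588.76 − $470.80 = $117.96.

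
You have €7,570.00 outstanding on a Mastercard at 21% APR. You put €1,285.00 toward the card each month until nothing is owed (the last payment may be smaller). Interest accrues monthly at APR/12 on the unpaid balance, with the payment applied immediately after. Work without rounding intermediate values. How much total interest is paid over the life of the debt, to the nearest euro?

€491

Monthly rate r = 21%/12 = 1.75% = 0.0175.
Payoff takes n = ⌈−ln(1 − rB₀/P)/ln(1+r)⌉ = ⌈6.272⌉ = 7 payments; the last is €351.20.
Total paid = 6·€1,285.00 + €351.20 = €8,061.20.
Total interest = total paid − principal = €8,061.20 − €7,570.00 = €491.20.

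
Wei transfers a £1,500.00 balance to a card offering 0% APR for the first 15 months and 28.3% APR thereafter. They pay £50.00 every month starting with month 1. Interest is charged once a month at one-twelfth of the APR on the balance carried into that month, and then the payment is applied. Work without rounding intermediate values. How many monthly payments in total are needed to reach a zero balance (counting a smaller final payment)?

Promo months 1–15 at r₀ = 0%/12 = 0; months 16+ at r₁ = 28.3%/12 = 0.0235833.
After month 15 (no interest yet): B = £1,500.00 − 15·£50.00 = £750.00.
Then at r₁ with £50.00/mo: n₂ = −ln(1 − r₁·B/P)/ln(1+r₁) ≈ 18.73 → 19 more payments.

34 months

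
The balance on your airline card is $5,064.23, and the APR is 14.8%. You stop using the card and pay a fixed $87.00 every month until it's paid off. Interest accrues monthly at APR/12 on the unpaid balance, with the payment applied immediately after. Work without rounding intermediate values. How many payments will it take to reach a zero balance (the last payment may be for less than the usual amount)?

104 months

Monthly rate r = 14.8%/12 = 1.23333% = 0.0123333.
Recurrence: B ← B·(1+r) − $87.00.
Month 1: interest $62.46; balance after payment $5,039.69.
Month 2: interest $62.16; balance after payment $5,014.84.
Closed form: n = −ln(1 − rB₀/P)/ln(1+r) = −ln(0.28208)/ln(1.01233) ≈ 103.244, so the balance reaches zero during payment 104.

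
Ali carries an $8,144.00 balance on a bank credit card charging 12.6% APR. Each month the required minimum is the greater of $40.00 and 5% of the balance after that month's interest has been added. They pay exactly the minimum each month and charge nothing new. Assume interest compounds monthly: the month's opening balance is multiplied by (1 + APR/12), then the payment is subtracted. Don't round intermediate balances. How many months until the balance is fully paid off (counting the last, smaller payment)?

80 months

Monthly rate r = 12.6%/12 = 1.05% = 0.0105.
While 5% of the post-interest balance exceeds $40.00, each month B ← (B·(1+r))·(1 − 0.05), i.e. B shrinks by the factor (1+r)·0.95 = 0.95997.
This holds for months 1–58. Entering month 59 the balance is $761.93; 5% of the post-interest balance is now below $40.00, so the flat $40.00 minimum applies from here.
From month 59 a fixed $40.00 at rate r clears $761.93 in 22 more payments. Total: 58 + 22 = 80 months.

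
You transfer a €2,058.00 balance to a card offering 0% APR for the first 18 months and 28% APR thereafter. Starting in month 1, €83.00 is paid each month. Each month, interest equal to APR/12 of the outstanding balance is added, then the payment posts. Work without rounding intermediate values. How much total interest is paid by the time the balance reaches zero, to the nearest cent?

€57.46

Promo months 1–18 at r₀ = 0%/12 = 0; months 19+ at r₁ = 28%/12 = 0.0233333.
After month 18 (no interest yet): B = €2,058.00 − 18·€83.00 = €564.00.
Then at r₁ with €83.00/mo: n₂ = −ln(1 − r₁·B/P)/ln(1+r₁) ≈ 7.48 → 8 more payments.
Total paid = 25·€83.00 + €40.46 = €2,115.46; interest = €2,115.46 − €2,058.00 = €57.46.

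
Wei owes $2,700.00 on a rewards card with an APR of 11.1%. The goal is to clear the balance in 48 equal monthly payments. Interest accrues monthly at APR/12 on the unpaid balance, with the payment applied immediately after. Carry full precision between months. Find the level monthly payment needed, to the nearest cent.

$69.91

Monthly rate r = 11.1%/12 = 0.925% = 0.00925.
Level-payment amortization: P = B₀·r / (1 − (1+r)^(−n)) = 2700.00·0.00925 / (1 − 1.00925^(−48)).
Denominator 1 − (1+r)^(−48) = 0.35722406.
P = 24.975 / 0.35722406 ≈ 69.91.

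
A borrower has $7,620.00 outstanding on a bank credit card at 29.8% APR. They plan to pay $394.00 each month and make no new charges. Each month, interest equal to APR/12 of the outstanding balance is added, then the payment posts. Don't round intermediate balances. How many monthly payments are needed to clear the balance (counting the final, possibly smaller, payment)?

27 payments

Monthly rate r = 29.8%/12 = 2.48333% = 0.0248333.
Recurrence: B ← B·(1+r) − $394.00.
Month 1: interest $189.23; balance after payment $7,415.23.
Month 2: interest $184.14; balance after payment $7,205.37.
Closed form: n = −ln(1 − rB₀/P)/ln(1+r) = −ln(0.51972)/ln(1.02483) ≈ 26.680, so the balance reaches zero during payment 27.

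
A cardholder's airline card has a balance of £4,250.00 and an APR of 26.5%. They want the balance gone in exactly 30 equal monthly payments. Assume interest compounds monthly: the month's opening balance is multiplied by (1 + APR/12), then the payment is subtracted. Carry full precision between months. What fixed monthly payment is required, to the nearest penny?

Monthly rate r = 26.5%/12 = 2.20833% = 0.0220833.
Level-payment amortization: P = B₀·r / (1 − (1+r)^(−n)) = 4250.00·0.0220833 / (1 − 1.02208^(−30)).
Denominator 1 − (1+r)^(−30) = 0.480708989.
P = 93.8542 / 0.480708989 ≈ 195.24.

£195.24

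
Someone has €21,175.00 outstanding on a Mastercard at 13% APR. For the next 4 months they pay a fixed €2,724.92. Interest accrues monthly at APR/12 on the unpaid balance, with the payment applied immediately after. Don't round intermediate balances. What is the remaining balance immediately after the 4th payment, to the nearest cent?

€11,029.52

Monthly rate r = 13%/12 = 1.08333% = 0.0108333.
Each month: B ← B·(1+r) − €2,724.92.
Month 1: interest €229.40; balance after payment €18,679.48.
Month 2: interest €202.36; balance after payment €16,156.92.
Month 3: interest €175.03; balance after payment €13,607.03.
Month 4: interest €147.41; balance after payment €11,029.52.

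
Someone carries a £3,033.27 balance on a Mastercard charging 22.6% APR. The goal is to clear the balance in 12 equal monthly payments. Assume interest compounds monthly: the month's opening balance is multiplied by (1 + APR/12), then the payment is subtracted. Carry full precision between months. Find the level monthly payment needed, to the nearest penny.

£284.77

Monthly rate r = 22.6%/12 = 1.88333% = 0.0188333.
Level-payment amortization: P = B₀·r / (1 − (1+r)^(−n)) = 3033.27·0.0188333 / (1 − 1.01883^(−12)).
Denominator 1 − (1+r)^(−12) = 0.200603477.
P = 57.1266 / 0.200603477 ≈ 284.77.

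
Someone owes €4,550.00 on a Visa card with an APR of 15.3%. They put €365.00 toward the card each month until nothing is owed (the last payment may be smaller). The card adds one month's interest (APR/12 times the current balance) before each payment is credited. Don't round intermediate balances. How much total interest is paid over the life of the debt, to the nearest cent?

Monthly rate r = 15.3%/12 = 1.275% = 0.01275.
Payoff takes n = ⌈−ln(1 − rB₀/P)/ln(1+r)⌉ = ⌈13.662⌉ = 14 payments; the last is €242.17.
Total paid = 13·€365.00 + €242.17 = €4,987.17.
Total interest = total paid − principal = €4,987.17 − €4,550.00 = €437.17.

€437.17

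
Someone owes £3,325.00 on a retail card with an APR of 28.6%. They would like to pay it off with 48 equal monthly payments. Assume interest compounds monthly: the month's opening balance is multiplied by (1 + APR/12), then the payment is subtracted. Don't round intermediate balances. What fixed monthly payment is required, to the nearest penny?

£117.03

Monthly rate r = 28.6%/12 = 2.38333% = 0.0238333.
Level-payment amortization: P = B₀·r / (1 − (1+r)^(−n)) = 3325.00·0.0238333 / (1 − 1.02383^(−48)).
Denominator 1 − (1+r)^(−48) = 0.677154094.
P = 79.2458 / 0.677154094 ≈ 117.03.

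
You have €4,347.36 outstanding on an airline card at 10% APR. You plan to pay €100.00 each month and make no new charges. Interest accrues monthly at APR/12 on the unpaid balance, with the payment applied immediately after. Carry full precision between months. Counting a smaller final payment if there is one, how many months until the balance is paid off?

55 months

Monthly rate r = 10%/12 = 0.833333% = 0.00833333.
Recurrence: B ← B·(1+r) − €100.00.
Month 1: interest €36.23; balance after payment €4,283.59.
Month 2: interest €35.70; balance after payment €4,219.28.
Closed form: n = −ln(1 − rB₀/P)/ln(1+r) = −ln(0.63772)/ln(1.00833) ≈ 54.207, so the balance reaches zero during payment 55.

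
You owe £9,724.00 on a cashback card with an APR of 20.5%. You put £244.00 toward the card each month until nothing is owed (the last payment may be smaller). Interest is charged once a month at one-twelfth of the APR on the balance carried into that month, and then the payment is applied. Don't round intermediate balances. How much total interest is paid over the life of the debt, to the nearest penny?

Monthly rate r = 20.5%/12 = 1.70833% = 0.0170833.
Payoff takes n = ⌈−ln(1 − rB₀/P)/ln(1+r)⌉ = ⌈67.417⌉ = 68 payments; the last is £102.21.
Total paid = 67·£244.00 + £102.21 = £16,450.21.
Total interest = total paid − principal = £16,450.21 − £9,724.00 = £6,726.21.

£6,726.21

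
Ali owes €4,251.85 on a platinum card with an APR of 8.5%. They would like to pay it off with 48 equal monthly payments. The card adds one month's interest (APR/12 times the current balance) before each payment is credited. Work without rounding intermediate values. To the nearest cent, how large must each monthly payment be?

Monthly rate r = 8.5%/12 = 0.708333% = 0.00708333.
Level-payment amortization: P = B₀·r / (1 − (1+r)^(−n)) = 4251.85·0.00708333 / (1 − 1.00708^(−48)).
Denominator 1 − (1+r)^(−48) = 0.287376102.
P = 30.1173 / 0.287376102 ≈ 104.80.

€104.80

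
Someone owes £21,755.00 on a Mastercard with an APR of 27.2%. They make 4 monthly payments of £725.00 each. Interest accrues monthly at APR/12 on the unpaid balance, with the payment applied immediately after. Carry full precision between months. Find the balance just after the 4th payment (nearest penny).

Monthly rate r = 27.2%/12 = 2.26667% = 0.0226667.
Each month: B ← B·(1+r) − £725.00.
Month 1: interest £493.11; balance after payment £21,523.11.
Month 2: interest £487.86; balance after payment £21,285.97.
Month 3: interest £482.48; balance after payment £21,043.45.
Month 4: interest £476.98; balance after payment £20,795.44.

£20,795.44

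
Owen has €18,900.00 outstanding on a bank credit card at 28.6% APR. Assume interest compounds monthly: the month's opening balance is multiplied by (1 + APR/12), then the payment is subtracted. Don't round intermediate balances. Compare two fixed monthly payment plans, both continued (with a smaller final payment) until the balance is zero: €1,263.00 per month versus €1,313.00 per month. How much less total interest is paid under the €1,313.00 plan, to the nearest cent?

Monthly rate r = 28.6%/12 = 2.38333% = 0.0238333.
At €1,263.00/mo: n = ⌈−ln(1 − rB₀/P)/ln(1+r)⌉ = 19 payments (last €919.90); total interest = total paid − €18,900.00 = €4,753.90.
At €1,313.00/mo: 18 payments (last €1,103.77); total interest €4,524.77.
Interest saved = €4,753.90 − €4,524.77 = €229.13.

€229.13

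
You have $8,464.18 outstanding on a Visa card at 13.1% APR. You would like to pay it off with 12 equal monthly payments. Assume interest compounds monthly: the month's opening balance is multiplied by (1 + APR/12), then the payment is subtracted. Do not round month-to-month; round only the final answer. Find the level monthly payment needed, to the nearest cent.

Monthly rate r = 13.1%/12 = 1.09167% = 0.0109167.
Level-payment amortization: P = B₀·r / (1 − (1+r)^(−n)) = 8464.18·0.0109167 / (1 − 1.01092^(−12)).
Denominator 1 − (1+r)^(−12) = 0.122159285.
P = 92.4006 / 0.122159285 ≈ 756.39.

$756.39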